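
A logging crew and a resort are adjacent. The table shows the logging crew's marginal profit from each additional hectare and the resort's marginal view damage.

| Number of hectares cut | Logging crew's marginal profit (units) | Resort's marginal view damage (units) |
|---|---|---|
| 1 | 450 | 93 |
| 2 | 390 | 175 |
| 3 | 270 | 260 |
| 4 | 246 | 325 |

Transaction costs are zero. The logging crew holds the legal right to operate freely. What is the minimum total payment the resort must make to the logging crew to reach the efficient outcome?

Left alone the logging crew would choose level 4 (marginal profit stays positive).
Efficient level: k* = 3 (marginal profit ≥ marginal view damage through 3).
The resort must at least cover the logging crew's forgone profit from cutting 4→3: 246 = 246.

246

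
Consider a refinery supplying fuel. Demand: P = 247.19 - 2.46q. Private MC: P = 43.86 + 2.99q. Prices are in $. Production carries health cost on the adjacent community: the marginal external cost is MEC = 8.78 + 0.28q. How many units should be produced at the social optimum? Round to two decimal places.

Social marginal cost = private MC + MEC = 52.64 + 3.27q.
Set SMC = demand: 52.64 + 3.27q = 247.19 - 2.46q → q* = 33.9529.

q* = 33.95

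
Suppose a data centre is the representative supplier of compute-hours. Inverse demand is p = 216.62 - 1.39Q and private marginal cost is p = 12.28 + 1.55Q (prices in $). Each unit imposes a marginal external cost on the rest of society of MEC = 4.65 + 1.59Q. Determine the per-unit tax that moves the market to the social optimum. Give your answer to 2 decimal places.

Social marginal cost = private MC + MEC = 16.93 + 3.14Q.
Set SMC = demand: 16.93 + 3.14Q = 216.62 - 1.39Q → Q* = 44.0817.
The Pigouvian tax equals MEC at Q*: 4.65 + 1.59×44.0817 = 74.7399.

tax = $74.74 per unit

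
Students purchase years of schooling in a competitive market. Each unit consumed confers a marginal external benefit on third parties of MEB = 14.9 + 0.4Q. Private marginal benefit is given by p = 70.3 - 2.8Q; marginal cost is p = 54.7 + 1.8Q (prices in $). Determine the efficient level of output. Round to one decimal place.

Q* = 7.3

Social marginal benefit = demand + MEB = 85.2 - 2.4Q.
Set SMB = MC: 85.2 - 2.4Q = 54.7 + 1.8Q → Q* = 7.2619.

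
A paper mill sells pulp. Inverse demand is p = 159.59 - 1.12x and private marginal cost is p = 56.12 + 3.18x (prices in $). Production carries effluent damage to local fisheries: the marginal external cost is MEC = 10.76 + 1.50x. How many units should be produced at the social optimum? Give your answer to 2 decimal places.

x* = 15.98

Social marginal cost = private MC + MEC = 66.88 + 4.68x.
Set SMC = demand: 66.88 + 4.68x = 159.59 - 1.12x → x* = 15.9845.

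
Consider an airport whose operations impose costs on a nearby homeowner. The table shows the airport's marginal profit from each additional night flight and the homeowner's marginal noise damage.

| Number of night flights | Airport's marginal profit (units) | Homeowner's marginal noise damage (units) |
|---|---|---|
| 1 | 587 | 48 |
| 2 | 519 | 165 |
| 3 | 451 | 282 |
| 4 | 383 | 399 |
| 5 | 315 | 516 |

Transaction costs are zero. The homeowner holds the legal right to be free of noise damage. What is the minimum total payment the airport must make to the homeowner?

495

Efficient level: marginal profit ≥ marginal noise damage through level 3, so k* = 3.
With the homeowner holding the right, the airport must at least compensate total damage at k*: 48 + 165 + 282 = 495.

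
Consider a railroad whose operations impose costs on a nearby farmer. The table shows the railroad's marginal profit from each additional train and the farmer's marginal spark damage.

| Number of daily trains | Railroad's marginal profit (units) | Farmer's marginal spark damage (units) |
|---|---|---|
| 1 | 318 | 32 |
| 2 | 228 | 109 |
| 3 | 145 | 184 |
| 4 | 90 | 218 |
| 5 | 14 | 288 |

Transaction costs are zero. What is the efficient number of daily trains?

Bargaining reaches the level where marginal profit last exceeds marginal spark damage.
That holds through level 2 (228 ≥ 109) but not at 3 (145 < 184).

2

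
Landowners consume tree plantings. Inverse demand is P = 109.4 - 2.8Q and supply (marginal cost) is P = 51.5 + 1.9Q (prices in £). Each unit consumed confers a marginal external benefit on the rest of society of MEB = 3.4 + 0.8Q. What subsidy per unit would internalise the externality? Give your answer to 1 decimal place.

Social marginal benefit = demand + MEB = 112.8 - 2.0Q.
Set SMB = MC: 112.8 - 2.0Q = 51.5 + 1.9Q → Q* = 15.7179.
The Pigouvian subsidy equals MEB at Q*: 3.4 + 0.8×15.7179 = 15.9743.

subsidy = £16.0 per unit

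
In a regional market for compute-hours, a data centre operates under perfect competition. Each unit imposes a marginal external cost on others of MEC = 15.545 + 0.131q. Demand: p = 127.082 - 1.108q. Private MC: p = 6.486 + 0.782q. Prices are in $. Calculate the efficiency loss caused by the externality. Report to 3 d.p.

DWL = $141.363

Market equilibrium (private): 6.486 + 0.782q = 127.082 - 1.108q → q_m = 63.8074.
Social marginal cost = private MC + MEC = 22.031 + 0.913q.
Set SMC = demand: 22.031 + 0.913q = 127.082 - 1.108q → q* = 51.9797.
Height of the DWL triangle at q_m is SMC(q_m) − demand(q_m) = MEC(q_m) = 23.9038.
DWL = ½ × 11.8277 × 23.9038 = 141.3635.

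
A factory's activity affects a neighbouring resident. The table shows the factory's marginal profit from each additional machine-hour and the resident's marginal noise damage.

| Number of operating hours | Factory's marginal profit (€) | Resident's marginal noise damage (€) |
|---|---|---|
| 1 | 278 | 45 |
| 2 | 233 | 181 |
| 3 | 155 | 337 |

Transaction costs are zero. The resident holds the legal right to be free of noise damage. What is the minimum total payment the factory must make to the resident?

€226

Efficient level: marginal profit ≥ marginal noise damage through level 2, so k* = 2.
With the resident holding the right, the factory must at least compensate total damage at k*: 45 + 181 = 226.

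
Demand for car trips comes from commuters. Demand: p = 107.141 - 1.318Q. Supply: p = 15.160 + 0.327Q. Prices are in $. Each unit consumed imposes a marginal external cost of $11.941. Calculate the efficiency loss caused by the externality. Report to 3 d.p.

DWL = $43.340

Market equilibrium (private): 15.160 + 0.327Q = 107.141 - 1.318Q → Q_m = 55.9155.
Social marginal benefit = demand − MEC = 95.200 - 1.318Q.
Set SMB = MC: 95.200 - 1.318Q = 15.160 + 0.327Q → Q* = 48.6565.
The welfare-loss triangle has base |Q_m − Q*| and height MEC(Q_m) (the vertical gap between SMB and MC is zero at Q* and MEC at Q_m).
DWL = ½ × 7.2590 × 11.9410 = 43.3399.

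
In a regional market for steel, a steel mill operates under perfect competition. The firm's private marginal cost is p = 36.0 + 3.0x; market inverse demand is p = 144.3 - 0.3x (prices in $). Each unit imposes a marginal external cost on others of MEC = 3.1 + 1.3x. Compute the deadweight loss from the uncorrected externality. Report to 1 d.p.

DWL = $227.6

Market equilibrium (private): 36.0 + 3.0x = 144.3 - 0.3x → x_m = 32.8182.
Social marginal cost = private MC + MEC = 39.1 + 4.3x.
Set SMC = demand: 39.1 + 4.3x = 144.3 - 0.3x → x* = 22.8696.
The loss is the area between SMC and demand from x* to x_m; with linear curves that's a triangle of height MEC(x_m).
DWL = ½ × 9.9486 × 45.7636 = 227.6419.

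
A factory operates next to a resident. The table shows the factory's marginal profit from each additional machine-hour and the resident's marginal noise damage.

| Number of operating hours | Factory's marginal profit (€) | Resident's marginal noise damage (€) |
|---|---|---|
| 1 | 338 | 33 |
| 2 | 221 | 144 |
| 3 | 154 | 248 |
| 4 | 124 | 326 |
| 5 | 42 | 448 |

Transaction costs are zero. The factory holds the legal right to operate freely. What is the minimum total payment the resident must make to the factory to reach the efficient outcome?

€320

Left alone the factory would choose level 5 (marginal profit stays positive).
Efficient level: k* = 2 (marginal profit ≥ marginal noise damage through 2).
The resident must at least cover the factory's forgone profit from cutting 5→2: 154 + 124 + 42 = 320.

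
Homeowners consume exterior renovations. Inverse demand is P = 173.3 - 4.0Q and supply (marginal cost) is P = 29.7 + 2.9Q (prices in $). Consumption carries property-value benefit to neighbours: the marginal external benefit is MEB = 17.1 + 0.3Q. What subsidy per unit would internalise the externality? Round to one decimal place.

subsidy = $24.4 per unit

Social marginal benefit = demand + MEB = 190.4 - 3.7Q.
Set SMB = MC: 190.4 - 3.7Q = 29.7 + 2.9Q → Q* = 24.3485.
The Pigouvian subsidy equals MEB at Q*: 17.1 + 0.3×24.3485 = 24.4046.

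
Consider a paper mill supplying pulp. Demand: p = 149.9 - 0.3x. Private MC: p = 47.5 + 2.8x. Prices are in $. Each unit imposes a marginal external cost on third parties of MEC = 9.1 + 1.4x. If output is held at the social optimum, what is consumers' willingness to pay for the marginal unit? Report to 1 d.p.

P = $143.7

Social marginal cost = private MC + MEC = 56.6 + 4.2x.
Set SMC = demand: 56.6 + 4.2x = 149.9 - 0.3x → x* = 20.7333.
Consumer price on the demand curve at x*: 149.9 − 0.3×20.7333 = 143.6800.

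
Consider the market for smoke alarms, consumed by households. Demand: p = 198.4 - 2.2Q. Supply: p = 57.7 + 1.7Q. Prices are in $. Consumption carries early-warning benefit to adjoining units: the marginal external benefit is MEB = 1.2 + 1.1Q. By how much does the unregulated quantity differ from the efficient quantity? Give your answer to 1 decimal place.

14.6 units

Market equilibrium (private): 57.7 + 1.7Q = 198.4 - 2.2Q → Q_m = 36.0769.
Social marginal benefit = demand + MEB = 199.6 - 1.1Q.
Set SMB = MC: 199.6 - 1.1Q = 57.7 + 1.7Q → Q* = 50.6786.
Gap = |36.0769 − 50.6786| = 14.6017.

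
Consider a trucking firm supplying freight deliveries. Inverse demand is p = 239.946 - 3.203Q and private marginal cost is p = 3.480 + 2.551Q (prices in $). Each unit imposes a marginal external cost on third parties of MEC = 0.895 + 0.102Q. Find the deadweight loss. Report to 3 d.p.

DWL = $2.209

Market equilibrium (private): 3.480 + 2.551Q = 239.946 - 3.203Q → Q_m = 41.0959.
Social marginal cost = private MC + MEC = 4.375 + 2.653Q.
Set SMC = demand: 4.375 + 2.653Q = 239.946 - 3.203Q → Q* = 40.2273.
The welfare-loss triangle has base |Q_m − Q*| and height MEC(Q_m) (the vertical gap between SMC and demand is zero at Q* and MEC at Q_m).
DWL = ½ × 0.8686 × 5.0868 = 2.2092.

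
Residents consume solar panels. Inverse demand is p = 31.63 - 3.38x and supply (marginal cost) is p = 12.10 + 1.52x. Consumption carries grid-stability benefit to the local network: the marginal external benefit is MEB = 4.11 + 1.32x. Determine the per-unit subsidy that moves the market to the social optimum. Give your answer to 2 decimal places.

Social marginal benefit = demand + MEB = 35.74 - 2.06x.
Set SMB = MC: 35.74 - 2.06x = 12.10 + 1.52x → x* = 6.6034.
The Pigouvian subsidy equals MEB at x*: 4.11 + 1.32×6.6034 = 12.8265.

subsidy = 12.83 per unit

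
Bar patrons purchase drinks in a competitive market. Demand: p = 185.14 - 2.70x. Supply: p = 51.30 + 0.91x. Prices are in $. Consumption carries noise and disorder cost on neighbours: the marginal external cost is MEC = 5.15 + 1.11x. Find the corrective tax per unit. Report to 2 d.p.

tax = $35.41 per unit

Social marginal benefit = demand − MEC = 179.99 - 3.81x.
Set SMB = MC: 179.99 - 3.81x = 51.30 + 0.91x → x* = 27.2648.
The Pigouvian tax equals MEC at x*: 5.15 + 1.11×27.2648 = 35.4139.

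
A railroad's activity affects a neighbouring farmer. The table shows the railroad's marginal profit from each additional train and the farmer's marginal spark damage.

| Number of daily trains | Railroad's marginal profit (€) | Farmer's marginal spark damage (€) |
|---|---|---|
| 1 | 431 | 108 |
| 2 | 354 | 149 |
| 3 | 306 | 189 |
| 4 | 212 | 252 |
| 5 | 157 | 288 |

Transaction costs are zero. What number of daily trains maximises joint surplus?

3

Bargaining reaches the level where marginal profit last exceeds marginal spark damage.
That holds through level 3 (306 ≥ 189) but not at 4 (212 < 252).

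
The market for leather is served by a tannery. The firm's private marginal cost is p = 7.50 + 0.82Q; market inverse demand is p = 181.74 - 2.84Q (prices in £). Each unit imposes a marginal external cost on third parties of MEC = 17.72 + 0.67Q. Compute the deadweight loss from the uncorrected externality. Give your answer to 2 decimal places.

Market equilibrium (private): 7.50 + 0.82Q = 181.74 - 2.84Q → Q_m = 47.6066.
Social marginal cost = private MC + MEC = 25.22 + 1.49Q.
Set SMC = demand: 25.22 + 1.49Q = 181.74 - 2.84Q → Q* = 36.1478.
The welfare-loss triangle has base |Q_m − Q*| and height MEC(Q_m) (the vertical gap between SMC and demand is zero at Q* and MEC at Q_m).
DWL = ½ × 11.4588 × 49.6164 = 284.2722.

DWL = £284.27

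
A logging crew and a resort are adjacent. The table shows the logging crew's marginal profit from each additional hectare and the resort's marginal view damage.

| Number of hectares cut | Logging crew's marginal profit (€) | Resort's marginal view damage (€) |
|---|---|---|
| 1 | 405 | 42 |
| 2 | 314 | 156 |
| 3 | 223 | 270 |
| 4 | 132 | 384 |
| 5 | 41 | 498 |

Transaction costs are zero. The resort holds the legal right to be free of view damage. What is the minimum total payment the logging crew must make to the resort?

€198

Efficient level: marginal profit ≥ marginal view damage through level 2, so k* = 2.
With the resort holding the right, the logging crew must at least compensate total damage at k*: 42 + 156 = 198.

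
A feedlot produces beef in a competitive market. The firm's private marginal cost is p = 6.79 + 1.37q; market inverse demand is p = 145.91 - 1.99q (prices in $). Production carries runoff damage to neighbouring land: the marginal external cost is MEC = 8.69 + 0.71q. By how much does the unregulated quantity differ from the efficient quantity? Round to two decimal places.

9.36 units

Market equilibrium (private): 6.79 + 1.37q = 145.91 - 1.99q → q_m = 41.4048.
Social marginal cost = private MC + MEC = 15.48 + 2.08q.
Set SMC = demand: 15.48 + 2.08q = 145.91 - 1.99q → q* = 32.0467.
Gap = |41.4048 − 32.0467| = 9.3581.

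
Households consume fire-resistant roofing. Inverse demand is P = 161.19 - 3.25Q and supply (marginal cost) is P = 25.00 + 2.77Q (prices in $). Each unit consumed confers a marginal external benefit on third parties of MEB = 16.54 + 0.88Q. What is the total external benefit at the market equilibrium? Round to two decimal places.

Market equilibrium (private): 25.00 + 2.77Q = 161.19 - 3.25Q → Q_m = 22.6229.
Total external benefit = ∫₀^{Q_m} (16.54 + 0.88Q) dQ = 16.54×22.6229 + ½×0.88×22.6229² = 599.3728.

$599.37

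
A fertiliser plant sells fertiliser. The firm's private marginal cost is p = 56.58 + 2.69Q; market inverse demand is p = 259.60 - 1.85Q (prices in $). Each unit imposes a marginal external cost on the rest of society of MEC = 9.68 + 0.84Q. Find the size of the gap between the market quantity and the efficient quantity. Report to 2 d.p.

8.78 units

Market equilibrium (private): 56.58 + 2.69Q = 259.60 - 1.85Q → Q_m = 44.7181.
Social marginal cost = private MC + MEC = 66.26 + 3.53Q.
Set SMC = demand: 66.26 + 3.53Q = 259.60 - 1.85Q → Q* = 35.9368.
Gap = |44.7181 − 35.9368| = 8.7813.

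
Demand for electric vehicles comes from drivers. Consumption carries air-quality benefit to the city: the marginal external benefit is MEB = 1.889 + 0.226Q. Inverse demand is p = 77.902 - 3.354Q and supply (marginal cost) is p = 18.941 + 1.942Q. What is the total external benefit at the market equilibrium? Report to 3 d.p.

Market equilibrium (private): 18.941 + 1.942Q = 77.902 - 3.354Q → Q_m = 11.1331.
Total external benefit = ∫₀^{Q_m} (1.889 + 0.226Q) dQ = 1.889×11.1331 + ½×0.226×11.1331² = 35.0363.

35.036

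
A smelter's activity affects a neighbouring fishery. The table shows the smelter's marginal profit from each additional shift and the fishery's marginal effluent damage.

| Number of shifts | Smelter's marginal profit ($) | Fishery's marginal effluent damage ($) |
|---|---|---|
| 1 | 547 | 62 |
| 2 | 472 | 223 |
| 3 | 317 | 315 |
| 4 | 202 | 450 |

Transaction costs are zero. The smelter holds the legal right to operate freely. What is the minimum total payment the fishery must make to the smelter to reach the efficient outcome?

Left alone the smelter would choose level 4 (marginal profit stays positive).
Efficient level: k* = 3 (marginal profit ≥ marginal effluent damage through 3).
The fishery must at least cover the smelter's forgone profit from cutting 4→3: 202 = 202.

$202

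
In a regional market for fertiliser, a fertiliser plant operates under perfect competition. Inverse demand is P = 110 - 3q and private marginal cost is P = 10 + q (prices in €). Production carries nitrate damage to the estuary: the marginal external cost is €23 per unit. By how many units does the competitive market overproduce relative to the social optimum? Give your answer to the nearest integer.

6 units

Market equilibrium (private): 10 + q = 110 - 3q → q_m = 25.0000.
Social marginal cost = private MC + MEC = 33 + q.
Set SMC = demand: 33 + q = 110 - 3q → q* = 19.2500.
Gap = |25.0000 − 19.2500| = 5.7500.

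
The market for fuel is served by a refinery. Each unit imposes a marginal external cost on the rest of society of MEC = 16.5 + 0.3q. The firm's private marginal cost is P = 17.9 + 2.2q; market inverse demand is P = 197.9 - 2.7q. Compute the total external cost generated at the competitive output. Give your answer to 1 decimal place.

Market equilibrium (private): 17.9 + 2.2q = 197.9 - 2.7q → q_m = 36.7347.
Total external cost = ∫₀^{q_m} (16.5 + 0.3q) dq = 16.5×36.7347 + ½×0.3×36.7347² = 808.5383.

808.5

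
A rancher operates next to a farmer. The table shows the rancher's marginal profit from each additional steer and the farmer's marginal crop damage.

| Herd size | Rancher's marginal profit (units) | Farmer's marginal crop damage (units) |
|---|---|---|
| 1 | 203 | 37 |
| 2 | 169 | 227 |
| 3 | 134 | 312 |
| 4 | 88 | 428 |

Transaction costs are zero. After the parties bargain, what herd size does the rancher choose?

Bargaining reaches the level where marginal profit last exceeds marginal crop damage.
That holds through level 1 (203 ≥ 37) but not at 2 (169 < 227).

1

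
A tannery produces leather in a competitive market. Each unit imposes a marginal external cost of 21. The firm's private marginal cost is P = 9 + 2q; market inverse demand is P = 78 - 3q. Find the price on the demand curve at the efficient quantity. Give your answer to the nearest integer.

P = 49

Social marginal cost = private MC + MEC = 30 + 2q.
Set SMC = demand: 30 + 2q = 78 - 3q → q* = 9.6000.
Consumer price on the demand curve at q*: 78 − 3×9.6000 = 49.2000.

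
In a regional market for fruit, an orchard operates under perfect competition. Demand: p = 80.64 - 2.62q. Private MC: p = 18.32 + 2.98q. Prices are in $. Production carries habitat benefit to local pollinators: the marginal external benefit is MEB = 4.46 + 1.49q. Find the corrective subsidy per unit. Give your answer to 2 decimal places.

Social marginal cost = private MC − MEB = 13.86 + 1.49q.
Set SMC = demand: 13.86 + 1.49q = 80.64 - 2.62q → q* = 16.2482.
The Pigouvian subsidy equals MEB at q*: 4.46 + 1.49×16.2482 = 28.6698.

subsidy = $28.67 per unit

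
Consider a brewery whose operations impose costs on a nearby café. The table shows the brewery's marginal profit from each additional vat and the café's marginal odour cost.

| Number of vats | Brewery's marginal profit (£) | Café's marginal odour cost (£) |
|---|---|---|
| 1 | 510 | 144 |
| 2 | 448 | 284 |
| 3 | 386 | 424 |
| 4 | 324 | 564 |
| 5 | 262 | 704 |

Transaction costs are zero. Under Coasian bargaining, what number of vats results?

Bargaining reaches the level where marginal profit last exceeds marginal odour cost.
That holds through level 2 (448 ≥ 284) but not at 3 (386 < 424).

2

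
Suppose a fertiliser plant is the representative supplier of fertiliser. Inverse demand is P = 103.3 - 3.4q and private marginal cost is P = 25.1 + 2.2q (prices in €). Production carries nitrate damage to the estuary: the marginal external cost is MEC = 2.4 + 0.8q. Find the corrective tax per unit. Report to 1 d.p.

tax = €11.9 per unit

Social marginal cost = private MC + MEC = 27.5 + 3.0q.
Set SMC = demand: 27.5 + 3.0q = 103.3 - 3.4q → q* = 11.8438.
The Pigouvian tax equals MEC at q*: 2.4 + 0.8×11.8438 = 11.8750.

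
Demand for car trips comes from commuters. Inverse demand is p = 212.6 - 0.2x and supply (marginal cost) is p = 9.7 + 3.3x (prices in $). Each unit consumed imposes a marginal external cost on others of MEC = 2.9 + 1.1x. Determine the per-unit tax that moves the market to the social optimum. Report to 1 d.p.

tax = $50.7 per unit

Social marginal benefit = demand − MEC = 209.7 - 1.3x.
Set SMB = MC: 209.7 - 1.3x = 9.7 + 3.3x → x* = 43.4783.
The Pigouvian tax equals MEC at x*: 2.9 + 1.1×43.4783 = 50.7261.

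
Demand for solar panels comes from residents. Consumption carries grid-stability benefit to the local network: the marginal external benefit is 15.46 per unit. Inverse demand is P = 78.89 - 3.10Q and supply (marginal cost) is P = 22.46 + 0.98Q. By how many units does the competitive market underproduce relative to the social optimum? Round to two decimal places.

Market equilibrium (private): 22.46 + 0.98Q = 78.89 - 3.10Q → Q_m = 13.8309.
Social marginal benefit = demand + MEB = 94.35 - 3.10Q.
Set SMB = MC: 94.35 - 3.10Q = 22.46 + 0.98Q → Q* = 17.6201.
Gap = |13.8309 − 17.6201| = 3.7892.

3.79 units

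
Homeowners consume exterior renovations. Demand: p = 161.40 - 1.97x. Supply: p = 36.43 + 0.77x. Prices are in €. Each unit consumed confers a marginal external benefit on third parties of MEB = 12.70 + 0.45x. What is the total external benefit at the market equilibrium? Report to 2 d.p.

€1047.29

Market equilibrium (private): 36.43 + 0.77x = 161.40 - 1.97x → x_m = 45.6095.
Total external benefit = ∫₀^{x_m} (12.70 + 0.45x) dx = 12.70×45.6095 + ½×0.45×45.6095² = 1047.2916.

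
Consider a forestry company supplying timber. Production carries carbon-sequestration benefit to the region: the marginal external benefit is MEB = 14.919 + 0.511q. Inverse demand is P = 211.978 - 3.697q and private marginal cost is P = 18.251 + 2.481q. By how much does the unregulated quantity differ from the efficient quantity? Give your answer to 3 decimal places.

5.460 units

Market equilibrium (private): 18.251 + 2.481q = 211.978 - 3.697q → q_m = 31.3576.
Social marginal cost = private MC − MEB = 3.332 + 1.970q.
Set SMC = demand: 3.332 + 1.970q = 211.978 - 3.697q → q* = 36.8177.
Gap = |31.3576 − 36.8177| = 5.4601.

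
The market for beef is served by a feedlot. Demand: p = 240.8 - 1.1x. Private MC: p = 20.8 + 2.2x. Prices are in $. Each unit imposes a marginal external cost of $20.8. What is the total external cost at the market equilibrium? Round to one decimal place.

$1386.7

Market equilibrium (private): 20.8 + 2.2x = 240.8 - 1.1x → x_m = 66.6667.
Total external cost = MEC × x_m = 20.8 × 66.6667 = 1386.6674.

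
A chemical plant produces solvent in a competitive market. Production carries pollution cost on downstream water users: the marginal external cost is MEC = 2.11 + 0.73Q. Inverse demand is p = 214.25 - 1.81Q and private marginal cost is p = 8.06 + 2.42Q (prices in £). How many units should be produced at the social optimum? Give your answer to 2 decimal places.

Social marginal cost = private MC + MEC = 10.17 + 3.15Q.
Set SMC = demand: 10.17 + 3.15Q = 214.25 - 1.81Q → Q* = 41.1452.

Q* = 41.15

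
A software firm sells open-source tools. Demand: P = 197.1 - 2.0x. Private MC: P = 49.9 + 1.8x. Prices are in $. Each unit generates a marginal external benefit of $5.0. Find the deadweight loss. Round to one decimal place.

Market equilibrium (private): 49.9 + 1.8x = 197.1 - 2.0x → x_m = 38.7368.
Social marginal cost = private MC − MEB = 44.9 + 1.8x.
Set SMC = demand: 44.9 + 1.8x = 197.1 - 2.0x → x* = 40.0526.
Between x* and x_m the wedge demand − SMC runs linearly from 0 to MEB(x_m), so the loss is a triangle.
DWL = ½ × 1.3158 × 5.0000 = 3.2895.

DWL = $3.3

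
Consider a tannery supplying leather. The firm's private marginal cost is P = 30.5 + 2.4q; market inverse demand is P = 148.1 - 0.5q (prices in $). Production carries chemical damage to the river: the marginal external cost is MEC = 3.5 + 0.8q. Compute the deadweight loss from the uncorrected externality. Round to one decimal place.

Market equilibrium (private): 30.5 + 2.4q = 148.1 - 0.5q → q_m = 40.5517.
Social marginal cost = private MC + MEC = 34.0 + 3.2q.
Set SMC = demand: 34.0 + 3.2q = 148.1 - 0.5q → q* = 30.8378.
Height of the DWL triangle at q_m is SMC(q_m) − demand(q_m) = MEC(q_m) = 35.9414.
DWL = ½ × 9.7139 × 35.9414 = 174.5656.

DWL = $174.6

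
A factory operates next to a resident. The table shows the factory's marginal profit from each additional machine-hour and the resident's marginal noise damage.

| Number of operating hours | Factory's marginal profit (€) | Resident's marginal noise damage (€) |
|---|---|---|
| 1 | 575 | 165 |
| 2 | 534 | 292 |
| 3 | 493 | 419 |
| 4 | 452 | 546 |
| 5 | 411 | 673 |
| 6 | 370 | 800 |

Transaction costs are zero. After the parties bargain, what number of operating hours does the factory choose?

Bargaining reaches the level where marginal profit last exceeds marginal noise damage.
That holds through level 3 (493 ≥ 419) but not at 4 (452 < 546).

3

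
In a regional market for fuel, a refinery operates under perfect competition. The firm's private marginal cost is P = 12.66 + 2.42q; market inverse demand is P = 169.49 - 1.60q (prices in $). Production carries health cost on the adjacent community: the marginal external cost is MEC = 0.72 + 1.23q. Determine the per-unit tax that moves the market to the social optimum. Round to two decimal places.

tax = $37.29 per unit

Social marginal cost = private MC + MEC = 13.38 + 3.65q.
Set SMC = demand: 13.38 + 3.65q = 169.49 - 1.60q → q* = 29.7352.
The Pigouvian tax equals MEC at q*: 0.72 + 1.23×29.7352 = 37.2943.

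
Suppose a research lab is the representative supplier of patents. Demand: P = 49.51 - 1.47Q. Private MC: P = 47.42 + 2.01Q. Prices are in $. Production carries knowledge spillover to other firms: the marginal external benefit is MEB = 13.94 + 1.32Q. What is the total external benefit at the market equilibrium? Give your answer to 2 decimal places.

$8.61

Market equilibrium (private): 47.42 + 2.01Q = 49.51 - 1.47Q → Q_m = 0.6006.
Total external benefit = ∫₀^{Q_m} (13.94 + 1.32Q) dQ = 13.94×0.6006 + ½×1.32×0.6006² = 8.6104.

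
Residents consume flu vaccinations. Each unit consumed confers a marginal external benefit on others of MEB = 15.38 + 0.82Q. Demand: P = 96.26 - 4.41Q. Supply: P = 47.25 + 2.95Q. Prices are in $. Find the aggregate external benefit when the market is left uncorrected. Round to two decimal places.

$120.60

Market equilibrium (private): 47.25 + 2.95Q = 96.26 - 4.41Q → Q_m = 6.6590.
Total external benefit = ∫₀^{Q_m} (15.38 + 0.82Q) dQ = 15.38×6.6590 + ½×0.82×6.6590² = 120.5958.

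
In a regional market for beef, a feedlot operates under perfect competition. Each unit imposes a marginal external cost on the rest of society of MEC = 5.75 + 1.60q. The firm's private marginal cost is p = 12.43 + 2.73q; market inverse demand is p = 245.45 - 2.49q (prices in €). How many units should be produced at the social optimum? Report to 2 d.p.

Social marginal cost = private MC + MEC = 18.18 + 4.33q.
Set SMC = demand: 18.18 + 4.33q = 245.45 - 2.49q → q* = 33.3240.

q* = 33.32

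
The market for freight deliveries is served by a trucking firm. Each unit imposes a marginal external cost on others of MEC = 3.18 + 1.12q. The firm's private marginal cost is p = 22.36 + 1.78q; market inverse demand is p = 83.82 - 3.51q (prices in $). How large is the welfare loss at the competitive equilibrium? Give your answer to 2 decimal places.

DWL = $20.45

Market equilibrium (private): 22.36 + 1.78q = 83.82 - 3.51q → q_m = 11.6181.
Social marginal cost = private MC + MEC = 25.54 + 2.90q.
Set SMC = demand: 25.54 + 2.90q = 83.82 - 3.51q → q* = 9.0920.
The loss is the area between SMC and demand from q* to q_m; with linear curves that's a triangle of height MEC(q_m).
DWL = ½ × 2.5261 × 16.1923 = 20.4517.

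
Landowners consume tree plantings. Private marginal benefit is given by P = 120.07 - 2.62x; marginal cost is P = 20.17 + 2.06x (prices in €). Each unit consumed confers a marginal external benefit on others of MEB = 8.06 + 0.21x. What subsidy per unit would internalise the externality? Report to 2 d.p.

Social marginal benefit = demand + MEB = 128.13 - 2.41x.
Set SMB = MC: 128.13 - 2.41x = 20.17 + 2.06x → x* = 24.1521.
The Pigouvian subsidy equals MEB at x*: 8.06 + 0.21×24.1521 = 13.1319.

subsidy = €13.13 per unit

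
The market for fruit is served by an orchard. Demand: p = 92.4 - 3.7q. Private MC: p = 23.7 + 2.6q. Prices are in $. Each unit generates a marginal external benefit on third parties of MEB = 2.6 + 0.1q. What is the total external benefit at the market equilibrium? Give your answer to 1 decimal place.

Market equilibrium (private): 23.7 + 2.6q = 92.4 - 3.7q → q_m = 10.9048.
Total external benefit = ∫₀^{q_m} (2.6 + 0.1q) dq = 2.6×10.9048 + ½×0.1×10.9048² = 34.2982.

$34.3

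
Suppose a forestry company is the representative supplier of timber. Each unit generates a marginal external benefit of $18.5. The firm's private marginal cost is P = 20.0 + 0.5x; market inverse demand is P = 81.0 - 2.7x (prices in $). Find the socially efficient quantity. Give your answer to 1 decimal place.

Social marginal cost = private MC − MEB = 1.5 + 0.5x.
Set SMC = demand: 1.5 + 0.5x = 81.0 - 2.7x → x* = 24.8438.

x* = 24.8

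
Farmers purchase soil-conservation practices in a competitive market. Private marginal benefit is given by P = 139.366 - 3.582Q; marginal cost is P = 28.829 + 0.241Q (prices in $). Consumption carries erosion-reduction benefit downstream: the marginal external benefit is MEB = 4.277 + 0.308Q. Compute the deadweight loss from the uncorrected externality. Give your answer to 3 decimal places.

DWL = $24.719

Market equilibrium (private): 28.829 + 0.241Q = 139.366 - 3.582Q → Q_m = 28.9137.
Social marginal benefit = demand + MEB = 143.643 - 3.274Q.
Set SMB = MC: 143.643 - 3.274Q = 28.829 + 0.241Q → Q* = 32.6640.
Between Q* and Q_m the wedge SMB − MC runs linearly from 0 to MEB(Q_m), so the loss is a triangle.
DWL = ½ × 3.7503 × 13.1824 = 24.7190.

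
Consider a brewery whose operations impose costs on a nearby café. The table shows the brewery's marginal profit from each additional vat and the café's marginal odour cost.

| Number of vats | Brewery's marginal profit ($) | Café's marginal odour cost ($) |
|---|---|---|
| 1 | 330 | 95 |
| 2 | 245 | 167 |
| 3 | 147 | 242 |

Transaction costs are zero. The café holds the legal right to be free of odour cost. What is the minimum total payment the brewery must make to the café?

Efficient level: marginal profit ≥ marginal odour cost through level 2, so k* = 2.
With the café holding the right, the brewery must at least compensate total damage at k*: 95 + 167 = 262.

$262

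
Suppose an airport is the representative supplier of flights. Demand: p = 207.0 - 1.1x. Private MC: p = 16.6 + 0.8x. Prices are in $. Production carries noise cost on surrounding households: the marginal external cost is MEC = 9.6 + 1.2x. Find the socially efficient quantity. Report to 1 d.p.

x* = 58.3

Social marginal cost = private MC + MEC = 26.2 + 2.0x.
Set SMC = demand: 26.2 + 2.0x = 207.0 - 1.1x → x* = 58.3226.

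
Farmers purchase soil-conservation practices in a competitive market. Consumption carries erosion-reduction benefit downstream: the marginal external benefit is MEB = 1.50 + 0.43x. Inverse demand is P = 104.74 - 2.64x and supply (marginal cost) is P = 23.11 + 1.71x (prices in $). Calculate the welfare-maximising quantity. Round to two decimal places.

x* = 21.21

Social marginal benefit = demand + MEB = 106.24 - 2.21x.
Set SMB = MC: 106.24 - 2.21x = 23.11 + 1.71x → x* = 21.2066.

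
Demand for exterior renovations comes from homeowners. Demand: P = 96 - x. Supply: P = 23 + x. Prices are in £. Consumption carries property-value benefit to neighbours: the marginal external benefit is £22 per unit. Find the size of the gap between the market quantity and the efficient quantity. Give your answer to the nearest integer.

11 units

Market equilibrium (private): 23 + x = 96 - x → x_m = 36.5000.
Social marginal benefit = demand + MEB = 118 - x.
Set SMB = MC: 118 - x = 23 + x → x* = 47.5000.
Gap = |36.5000 − 47.5000| = 11.0000.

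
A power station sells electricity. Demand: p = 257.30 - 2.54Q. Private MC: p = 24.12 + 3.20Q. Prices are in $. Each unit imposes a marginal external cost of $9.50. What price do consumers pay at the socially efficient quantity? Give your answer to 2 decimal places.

Social marginal cost = private MC + MEC = 33.62 + 3.20Q.
Set SMC = demand: 33.62 + 3.20Q = 257.30 - 2.54Q → Q* = 38.9686.
Consumer price on the demand curve at Q*: 257.30 − 2.54×38.9686 = 158.3198.

P = $158.32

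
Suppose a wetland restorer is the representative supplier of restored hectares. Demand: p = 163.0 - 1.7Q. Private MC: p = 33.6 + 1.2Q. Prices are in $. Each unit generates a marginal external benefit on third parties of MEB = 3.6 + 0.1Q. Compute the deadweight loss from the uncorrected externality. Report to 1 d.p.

Market equilibrium (private): 33.6 + 1.2Q = 163.0 - 1.7Q → Q_m = 44.6207.
Social marginal cost = private MC − MEB = 30.0 + 1.1Q.
Set SMC = demand: 30.0 + 1.1Q = 163.0 - 1.7Q → Q* = 47.5000.
The welfare-loss triangle has base |Q_m − Q*| and height MEB(Q_m) (the vertical gap between SMC and demand is zero at Q* and MEB at Q_m).
DWL = ½ × 2.8793 × 8.0621 = 11.6066.

DWL = $11.6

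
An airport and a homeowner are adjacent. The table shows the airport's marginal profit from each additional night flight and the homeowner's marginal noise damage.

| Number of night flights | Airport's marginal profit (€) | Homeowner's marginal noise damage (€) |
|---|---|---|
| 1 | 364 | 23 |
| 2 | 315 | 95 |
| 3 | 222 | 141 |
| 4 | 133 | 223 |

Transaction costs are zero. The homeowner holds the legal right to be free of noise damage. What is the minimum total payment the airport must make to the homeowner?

Efficient level: marginal profit ≥ marginal noise damage through level 3, so k* = 3.
With the homeowner holding the right, the airport must at least compensate total damage at k*: 23 + 95 + 141 = 259.

€259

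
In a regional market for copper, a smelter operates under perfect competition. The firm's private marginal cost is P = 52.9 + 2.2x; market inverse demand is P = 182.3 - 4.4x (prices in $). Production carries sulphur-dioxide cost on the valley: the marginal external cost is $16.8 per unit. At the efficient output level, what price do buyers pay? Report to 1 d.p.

Social marginal cost = private MC + MEC = 69.7 + 2.2x.
Set SMC = demand: 69.7 + 2.2x = 182.3 - 4.4x → x* = 17.0606.
Consumer price on the demand curve at x*: 182.3 − 4.4×17.0606 = 107.2334.

P = $107.2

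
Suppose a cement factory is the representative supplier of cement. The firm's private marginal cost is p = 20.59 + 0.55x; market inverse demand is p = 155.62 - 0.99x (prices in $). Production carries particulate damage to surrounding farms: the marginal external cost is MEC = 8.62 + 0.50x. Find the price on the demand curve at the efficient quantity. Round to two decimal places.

P = $94.27

Social marginal cost = private MC + MEC = 29.21 + 1.05x.
Set SMC = demand: 29.21 + 1.05x = 155.62 - 0.99x → x* = 61.9657.
Consumer price on the demand curve at x*: 155.62 − 0.99×61.9657 = 94.2740.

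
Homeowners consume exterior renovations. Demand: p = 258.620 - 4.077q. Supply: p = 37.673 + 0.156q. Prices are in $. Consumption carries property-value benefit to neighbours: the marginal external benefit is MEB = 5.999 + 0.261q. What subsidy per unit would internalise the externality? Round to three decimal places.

Social marginal benefit = demand + MEB = 264.619 - 3.816q.
Set SMB = MC: 264.619 - 3.816q = 37.673 + 0.156q → q* = 57.1365.
The Pigouvian subsidy equals MEB at q*: 5.999 + 0.261×57.1365 = 20.9116.

subsidy = $20.912 per unit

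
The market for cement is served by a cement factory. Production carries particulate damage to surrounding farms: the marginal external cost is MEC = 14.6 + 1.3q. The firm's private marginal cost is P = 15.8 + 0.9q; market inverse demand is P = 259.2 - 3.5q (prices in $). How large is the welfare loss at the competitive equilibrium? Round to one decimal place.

DWL = $656.5

Market equilibrium (private): 15.8 + 0.9q = 259.2 - 3.5q → q_m = 55.3182.
Social marginal cost = private MC + MEC = 30.4 + 2.2q.
Set SMC = demand: 30.4 + 2.2q = 259.2 - 3.5q → q* = 40.1404.
The welfare-loss triangle has base |q_m − q*| and height MEC(q_m) (the vertical gap between SMC and demand is zero at q* and MEC at q_m).
DWL = ½ × 15.1778 × 86.5136 = 656.5431.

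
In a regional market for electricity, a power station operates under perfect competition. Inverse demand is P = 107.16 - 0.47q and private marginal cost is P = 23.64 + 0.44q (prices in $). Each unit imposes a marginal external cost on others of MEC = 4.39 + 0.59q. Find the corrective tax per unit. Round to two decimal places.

tax = $35.51 per unit

Social marginal cost = private MC + MEC = 28.03 + 1.03q.
Set SMC = demand: 28.03 + 1.03q = 107.16 - 0.47q → q* = 52.7533.
The Pigouvian tax equals MEC at q*: 4.39 + 0.59×52.7533 = 35.5144.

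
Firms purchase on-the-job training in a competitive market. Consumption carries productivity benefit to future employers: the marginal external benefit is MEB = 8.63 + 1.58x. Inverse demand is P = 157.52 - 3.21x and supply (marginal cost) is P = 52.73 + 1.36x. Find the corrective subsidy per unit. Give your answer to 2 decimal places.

Social marginal benefit = demand + MEB = 166.15 - 1.63x.
Set SMB = MC: 166.15 - 1.63x = 52.73 + 1.36x → x* = 37.9331.
The Pigouvian subsidy equals MEB at x*: 8.63 + 1.58×37.9331 = 68.5643.

subsidy = 68.56 per unit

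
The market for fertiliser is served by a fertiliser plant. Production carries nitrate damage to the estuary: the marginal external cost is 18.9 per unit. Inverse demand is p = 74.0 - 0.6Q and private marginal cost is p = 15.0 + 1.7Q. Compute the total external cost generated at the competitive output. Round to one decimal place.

Market equilibrium (private): 15.0 + 1.7Q = 74.0 - 0.6Q → Q_m = 25.6522.
Total external cost = MEC × Q_m = 18.9 × 25.6522 = 484.8266.

484.8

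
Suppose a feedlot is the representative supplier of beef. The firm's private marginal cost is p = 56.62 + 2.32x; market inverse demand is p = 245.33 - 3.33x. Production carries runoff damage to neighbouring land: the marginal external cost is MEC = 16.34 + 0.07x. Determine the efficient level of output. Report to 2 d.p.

Social marginal cost = private MC + MEC = 72.96 + 2.39x.
Set SMC = demand: 72.96 + 2.39x = 245.33 - 3.33x → x* = 30.1346.

x* = 30.13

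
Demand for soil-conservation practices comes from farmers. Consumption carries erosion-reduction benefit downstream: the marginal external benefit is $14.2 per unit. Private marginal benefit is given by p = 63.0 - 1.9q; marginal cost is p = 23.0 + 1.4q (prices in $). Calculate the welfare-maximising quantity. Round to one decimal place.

Social marginal benefit = demand + MEB = 77.2 - 1.9q.
Set SMB = MC: 77.2 - 1.9q = 23.0 + 1.4q → q* = 16.4242.

q* = 16.4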